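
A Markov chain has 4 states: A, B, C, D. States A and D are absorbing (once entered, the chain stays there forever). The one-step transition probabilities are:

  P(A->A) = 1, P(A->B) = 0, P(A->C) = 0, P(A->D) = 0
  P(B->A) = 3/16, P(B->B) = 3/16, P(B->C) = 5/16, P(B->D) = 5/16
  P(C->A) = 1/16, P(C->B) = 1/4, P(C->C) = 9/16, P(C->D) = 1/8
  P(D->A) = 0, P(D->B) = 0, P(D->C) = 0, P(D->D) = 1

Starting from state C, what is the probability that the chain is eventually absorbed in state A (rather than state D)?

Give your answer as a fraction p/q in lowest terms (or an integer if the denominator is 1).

Answer: 25/71

Derivation:
Let a_i = P(absorbed in A | start in state i).
Boundary conditions: a_A = 1, a_D = 0.
For each transient state i, a_i = sum_j P(i->j) * a_j:
  a_B = 3/16*a_A + 3/16*a_B + 5/16*a_C + 5/16*a_D
  a_C = 1/16*a_A + 1/4*a_B + 9/16*a_C + 1/8*a_D

Substituting a_A = 1 and a_D = 0, rearrange to (I - Q) a = r where r[i] = P(i -> A):
  [13/16, -5/16] . (a_B, a_C) = 3/16
  [-1/4, 7/16] . (a_B, a_C) = 1/16

Solving yields:
  a_B = 26/71
  a_C = 25/71

Starting state is C, so the absorption probability is a_C = 25/71.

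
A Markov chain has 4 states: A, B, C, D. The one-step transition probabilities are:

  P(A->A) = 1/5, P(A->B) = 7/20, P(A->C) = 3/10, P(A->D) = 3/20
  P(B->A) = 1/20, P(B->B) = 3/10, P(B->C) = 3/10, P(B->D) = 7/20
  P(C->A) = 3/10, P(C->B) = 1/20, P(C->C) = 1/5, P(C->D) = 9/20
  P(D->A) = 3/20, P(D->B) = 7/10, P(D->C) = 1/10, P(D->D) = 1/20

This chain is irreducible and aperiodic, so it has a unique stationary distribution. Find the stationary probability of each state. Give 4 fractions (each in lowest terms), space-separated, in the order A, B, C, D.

The stationary distribution satisfies pi = pi * P, i.e.:
  pi_A = 1/5*pi_A + 1/20*pi_B + 3/10*pi_C + 3/20*pi_D
  pi_B = 7/20*pi_A + 3/10*pi_B + 1/20*pi_C + 7/10*pi_D
  pi_C = 3/10*pi_A + 3/10*pi_B + 1/5*pi_C + 1/10*pi_D
  pi_D = 3/20*pi_A + 7/20*pi_B + 9/20*pi_C + 1/20*pi_D
with normalization: pi_A + pi_B + pi_C + pi_D = 1.

Using the first 3 balance equations plus normalization, the linear system A*pi = b is:
  [-4/5, 1/20, 3/10, 3/20] . pi = 0
  [7/20, -7/10, 1/20, 7/10] . pi = 0
  [3/10, 3/10, -4/5, 1/10] . pi = 0
  [1, 1, 1, 1] . pi = 1

Solving yields:
  pi_A = 388/2489
  pi_B = 1775/4978
  pi_C = 560/2489
  pi_D = 1307/4978

Verification (pi * P):
  388/2489*1/5 + 1775/4978*1/20 + 560/2489*3/10 + 1307/4978*3/20 = 388/2489 = pi_A  (ok)
  388/2489*7/20 + 1775/4978*3/10 + 560/2489*1/20 + 1307/4978*7/10 = 1775/4978 = pi_B  (ok)
  388/2489*3/10 + 1775/4978*3/10 + 560/2489*1/5 + 1307/4978*1/10 = 560/2489 = pi_C  (ok)
  388/2489*3/20 + 1775/4978*7/20 + 560/2489*9/20 + 1307/4978*1/20 = 1307/4978 = pi_D  (ok)

Answer: 388/2489 1775/4978 560/2489 1307/4978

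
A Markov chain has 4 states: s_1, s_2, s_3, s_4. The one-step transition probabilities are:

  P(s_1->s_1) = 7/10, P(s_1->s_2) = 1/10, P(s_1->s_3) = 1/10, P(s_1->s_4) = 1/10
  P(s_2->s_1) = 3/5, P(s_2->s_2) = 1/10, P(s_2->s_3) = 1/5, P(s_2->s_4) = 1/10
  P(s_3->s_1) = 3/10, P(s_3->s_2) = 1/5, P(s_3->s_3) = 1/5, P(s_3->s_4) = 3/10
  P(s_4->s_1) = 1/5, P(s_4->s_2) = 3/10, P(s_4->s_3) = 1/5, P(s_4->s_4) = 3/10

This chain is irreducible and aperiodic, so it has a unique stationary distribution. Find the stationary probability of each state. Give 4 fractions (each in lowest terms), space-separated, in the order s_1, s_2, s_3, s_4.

Answer: 47/86 101/688 25/172 111/688

Derivation:
The stationary distribution satisfies pi = pi * P, i.e.:
  pi_s_1 = 7/10*pi_s_1 + 3/5*pi_s_2 + 3/10*pi_s_3 + 1/5*pi_s_4
  pi_s_2 = 1/10*pi_s_1 + 1/10*pi_s_2 + 1/5*pi_s_3 + 3/10*pi_s_4
  pi_s_3 = 1/10*pi_s_1 + 1/5*pi_s_2 + 1/5*pi_s_3 + 1/5*pi_s_4
  pi_s_4 = 1/10*pi_s_1 + 1/10*pi_s_2 + 3/10*pi_s_3 + 3/10*pi_s_4
with normalization: pi_s_1 + pi_s_2 + pi_s_3 + pi_s_4 = 1.

Using the first 3 balance equations plus normalization, the linear system A*pi = b is:
  [-3/10, 3/5, 3/10, 1/5] . pi = 0
  [1/10, -9/10, 1/5, 3/10] . pi = 0
  [1/10, 1/5, -4/5, 1/5] . pi = 0
  [1, 1, 1, 1] . pi = 1

Solving yields:
  pi_s_1 = 47/86
  pi_s_2 = 101/688
  pi_s_3 = 25/172
  pi_s_4 = 111/688

Verification (pi * P):
  47/86*7/10 + 101/688*3/5 + 25/172*3/10 + 111/688*1/5 = 47/86 = pi_s_1  (ok)
  47/86*1/10 + 101/688*1/10 + 25/172*1/5 + 111/688*3/10 = 101/688 = pi_s_2  (ok)
  47/86*1/10 + 101/688*1/5 + 25/172*1/5 + 111/688*1/5 = 25/172 = pi_s_3  (ok)
  47/86*1/10 + 101/688*1/10 + 25/172*3/10 + 111/688*3/10 = 111/688 = pi_s_4  (ok)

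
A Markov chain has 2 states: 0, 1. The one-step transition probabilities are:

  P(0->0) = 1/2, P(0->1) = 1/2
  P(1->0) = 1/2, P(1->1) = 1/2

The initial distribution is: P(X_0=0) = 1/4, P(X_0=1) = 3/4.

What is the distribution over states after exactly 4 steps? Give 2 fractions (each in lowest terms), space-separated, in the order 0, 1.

Answer: 1/2 1/2

Derivation:
Propagating the distribution step by step (d_{t+1} = d_t * P):
d_0 = (0=1/4, 1=3/4)
  d_1[0] = 1/4*1/2 + 3/4*1/2 = 1/2
  d_1[1] = 1/4*1/2 + 3/4*1/2 = 1/2
d_1 = (0=1/2, 1=1/2)
  d_2[0] = 1/2*1/2 + 1/2*1/2 = 1/2
  d_2[1] = 1/2*1/2 + 1/2*1/2 = 1/2
d_2 = (0=1/2, 1=1/2)
  d_3[0] = 1/2*1/2 + 1/2*1/2 = 1/2
  d_3[1] = 1/2*1/2 + 1/2*1/2 = 1/2
d_3 = (0=1/2, 1=1/2)
  d_4[0] = 1/2*1/2 + 1/2*1/2 = 1/2
  d_4[1] = 1/2*1/2 + 1/2*1/2 = 1/2
d_4 = (0=1/2, 1=1/2)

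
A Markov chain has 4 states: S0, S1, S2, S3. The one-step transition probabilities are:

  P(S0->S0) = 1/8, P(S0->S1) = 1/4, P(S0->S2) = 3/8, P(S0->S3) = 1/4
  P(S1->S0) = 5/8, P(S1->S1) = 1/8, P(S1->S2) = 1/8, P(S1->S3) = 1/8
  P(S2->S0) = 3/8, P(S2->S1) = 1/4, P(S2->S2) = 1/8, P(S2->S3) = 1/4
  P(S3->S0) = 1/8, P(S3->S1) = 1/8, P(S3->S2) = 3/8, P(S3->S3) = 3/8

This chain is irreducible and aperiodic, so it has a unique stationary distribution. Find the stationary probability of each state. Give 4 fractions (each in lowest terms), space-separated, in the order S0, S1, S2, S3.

Answer: 89/310 6/31 81/310 8/31

Derivation:
The stationary distribution satisfies pi = pi * P, i.e.:
  pi_S0 = 1/8*pi_S0 + 5/8*pi_S1 + 3/8*pi_S2 + 1/8*pi_S3
  pi_S1 = 1/4*pi_S0 + 1/8*pi_S1 + 1/4*pi_S2 + 1/8*pi_S3
  pi_S2 = 3/8*pi_S0 + 1/8*pi_S1 + 1/8*pi_S2 + 3/8*pi_S3
  pi_S3 = 1/4*pi_S0 + 1/8*pi_S1 + 1/4*pi_S2 + 3/8*pi_S3
with normalization: pi_S0 + pi_S1 + pi_S2 + pi_S3 = 1.

Using the first 3 balance equations plus normalization, the linear system A*pi = b is:
  [-7/8, 5/8, 3/8, 1/8] . pi = 0
  [1/4, -7/8, 1/4, 1/8] . pi = 0
  [3/8, 1/8, -7/8, 3/8] . pi = 0
  [1, 1, 1, 1] . pi = 1

Solving yields:
  pi_S0 = 89/310
  pi_S1 = 6/31
  pi_S2 = 81/310
  pi_S3 = 8/31

Verification (pi * P):
  89/310*1/8 + 6/31*5/8 + 81/310*3/8 + 8/31*1/8 = 89/310 = pi_S0  (ok)
  89/310*1/4 + 6/31*1/8 + 81/310*1/4 + 8/31*1/8 = 6/31 = pi_S1  (ok)
  89/310*3/8 + 6/31*1/8 + 81/310*1/8 + 8/31*3/8 = 81/310 = pi_S2  (ok)
  89/310*1/4 + 6/31*1/8 + 81/310*1/4 + 8/31*3/8 = 8/31 = pi_S3  (ok)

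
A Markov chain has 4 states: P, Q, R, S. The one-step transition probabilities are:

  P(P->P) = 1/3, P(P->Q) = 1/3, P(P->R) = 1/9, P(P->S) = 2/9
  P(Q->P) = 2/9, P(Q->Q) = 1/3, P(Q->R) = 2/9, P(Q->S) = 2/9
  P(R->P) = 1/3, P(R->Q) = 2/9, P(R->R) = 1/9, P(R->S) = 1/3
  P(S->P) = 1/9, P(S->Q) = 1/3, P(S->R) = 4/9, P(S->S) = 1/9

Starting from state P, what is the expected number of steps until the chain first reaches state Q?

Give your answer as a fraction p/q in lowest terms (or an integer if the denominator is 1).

Let h_i = expected steps to first reach Q from state i.
Boundary: h_Q = 0.
First-step equations for the other states:
  h_P = 1 + 1/3*h_P + 1/3*h_Q + 1/9*h_R + 2/9*h_S
  h_R = 1 + 1/3*h_P + 2/9*h_Q + 1/9*h_R + 1/3*h_S
  h_S = 1 + 1/9*h_P + 1/3*h_Q + 4/9*h_R + 1/9*h_S

Substituting h_Q = 0 and rearranging gives the linear system (I - Q) h = 1:
  [2/3, -1/9, -2/9] . (h_P, h_R, h_S) = 1
  [-1/3, 8/9, -1/3] . (h_P, h_R, h_S) = 1
  [-1/9, -4/9, 8/9] . (h_P, h_R, h_S) = 1

Solving yields:
  h_P = 783/245
  h_R = 873/245
  h_S = 162/49

Starting state is P, so the expected hitting time is h_P = 783/245.

Answer: 783/245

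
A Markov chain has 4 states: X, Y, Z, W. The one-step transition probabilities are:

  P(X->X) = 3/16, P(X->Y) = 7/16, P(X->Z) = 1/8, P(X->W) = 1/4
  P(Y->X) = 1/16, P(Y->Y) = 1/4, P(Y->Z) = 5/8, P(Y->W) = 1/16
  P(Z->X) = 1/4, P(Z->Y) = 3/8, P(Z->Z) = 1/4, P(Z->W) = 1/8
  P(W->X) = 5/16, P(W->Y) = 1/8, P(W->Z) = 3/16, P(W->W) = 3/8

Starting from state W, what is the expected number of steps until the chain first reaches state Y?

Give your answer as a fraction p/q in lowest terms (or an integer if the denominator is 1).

Let h_i = expected steps to first reach Y from state i.
Boundary: h_Y = 0.
First-step equations for the other states:
  h_X = 1 + 3/16*h_X + 7/16*h_Y + 1/8*h_Z + 1/4*h_W
  h_Z = 1 + 1/4*h_X + 3/8*h_Y + 1/4*h_Z + 1/8*h_W
  h_W = 1 + 5/16*h_X + 1/8*h_Y + 3/16*h_Z + 3/8*h_W

Substituting h_Y = 0 and rearranging gives the linear system (I - Q) h = 1:
  [13/16, -1/8, -1/4] . (h_X, h_Z, h_W) = 1
  [-1/4, 3/4, -1/8] . (h_X, h_Z, h_W) = 1
  [-5/16, -3/16, 5/8] . (h_X, h_Z, h_W) = 1

Solving yields:
  h_X = 1584/547
  h_Z = 1616/547
  h_W = 2152/547

Starting state is W, so the expected hitting time is h_W = 2152/547.

Answer: 2152/547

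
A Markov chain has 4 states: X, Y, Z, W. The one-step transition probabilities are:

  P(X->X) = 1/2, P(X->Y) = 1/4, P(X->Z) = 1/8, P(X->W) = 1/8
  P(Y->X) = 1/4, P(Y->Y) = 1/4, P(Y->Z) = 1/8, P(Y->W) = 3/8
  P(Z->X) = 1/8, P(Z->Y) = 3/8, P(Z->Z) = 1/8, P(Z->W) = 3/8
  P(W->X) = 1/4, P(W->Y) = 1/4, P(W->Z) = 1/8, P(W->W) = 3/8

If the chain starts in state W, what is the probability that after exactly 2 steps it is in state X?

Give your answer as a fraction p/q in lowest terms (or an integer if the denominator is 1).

Computing P^2 by repeated multiplication:
P^1 =
  X: [1/2, 1/4, 1/8, 1/8]
  Y: [1/4, 1/4, 1/8, 3/8]
  Z: [1/8, 3/8, 1/8, 3/8]
  W: [1/4, 1/4, 1/8, 3/8]
P^2 =
  X: [23/64, 17/64, 1/8, 1/4]
  Y: [19/64, 17/64, 1/8, 5/16]
  Z: [17/64, 17/64, 1/8, 11/32]
  W: [19/64, 17/64, 1/8, 5/16]

(P^2)[W -> X] = 19/64

Answer: 19/64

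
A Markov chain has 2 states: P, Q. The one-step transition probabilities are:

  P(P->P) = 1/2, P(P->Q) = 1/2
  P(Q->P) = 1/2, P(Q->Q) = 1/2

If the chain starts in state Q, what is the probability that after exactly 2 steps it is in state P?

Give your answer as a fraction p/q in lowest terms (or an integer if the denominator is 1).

Answer: 1/2

Derivation:
Computing P^2 by repeated multiplication:
P^1 =
  P: [1/2, 1/2]
  Q: [1/2, 1/2]
P^2 =
  P: [1/2, 1/2]
  Q: [1/2, 1/2]

(P^2)[Q -> P] = 1/2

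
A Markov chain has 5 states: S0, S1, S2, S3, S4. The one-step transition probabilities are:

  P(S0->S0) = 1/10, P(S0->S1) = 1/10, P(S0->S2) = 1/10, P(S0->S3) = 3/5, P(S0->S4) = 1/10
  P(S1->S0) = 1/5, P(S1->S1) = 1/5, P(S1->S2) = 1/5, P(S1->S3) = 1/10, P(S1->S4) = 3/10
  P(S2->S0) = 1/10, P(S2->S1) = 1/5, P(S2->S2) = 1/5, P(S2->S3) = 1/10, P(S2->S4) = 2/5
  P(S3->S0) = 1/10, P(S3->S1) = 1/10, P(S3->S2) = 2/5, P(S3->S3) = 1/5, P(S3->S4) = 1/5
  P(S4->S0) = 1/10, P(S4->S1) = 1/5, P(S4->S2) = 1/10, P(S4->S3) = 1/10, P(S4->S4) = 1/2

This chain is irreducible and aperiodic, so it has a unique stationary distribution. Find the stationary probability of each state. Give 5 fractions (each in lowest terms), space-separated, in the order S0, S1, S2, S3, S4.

The stationary distribution satisfies pi = pi * P, i.e.:
  pi_S0 = 1/10*pi_S0 + 1/5*pi_S1 + 1/10*pi_S2 + 1/10*pi_S3 + 1/10*pi_S4
  pi_S1 = 1/10*pi_S0 + 1/5*pi_S1 + 1/5*pi_S2 + 1/10*pi_S3 + 1/5*pi_S4
  pi_S2 = 1/10*pi_S0 + 1/5*pi_S1 + 1/5*pi_S2 + 2/5*pi_S3 + 1/10*pi_S4
  pi_S3 = 3/5*pi_S0 + 1/10*pi_S1 + 1/10*pi_S2 + 1/5*pi_S3 + 1/10*pi_S4
  pi_S4 = 1/10*pi_S0 + 3/10*pi_S1 + 2/5*pi_S2 + 1/5*pi_S3 + 1/2*pi_S4
with normalization: pi_S0 + pi_S1 + pi_S2 + pi_S3 + pi_S4 = 1.

Using the first 4 balance equations plus normalization, the linear system A*pi = b is:
  [-9/10, 1/5, 1/10, 1/10, 1/10] . pi = 0
  [1/10, -4/5, 1/5, 1/10, 1/5] . pi = 0
  [1/10, 1/5, -4/5, 2/5, 1/10] . pi = 0
  [3/5, 1/10, 1/10, -4/5, 1/10] . pi = 0
  [1, 1, 1, 1, 1] . pi = 1

Solving yields:
  pi_S0 = 107/914
  pi_S1 = 78/457
  pi_S2 = 1553/8226
  pi_S3 = 161/914
  pi_S4 = 2857/8226

Verification (pi * P):
  107/914*1/10 + 78/457*1/5 + 1553/8226*1/10 + 161/914*1/10 + 2857/8226*1/10 = 107/914 = pi_S0  (ok)
  107/914*1/10 + 78/457*1/5 + 1553/8226*1/5 + 161/914*1/10 + 2857/8226*1/5 = 78/457 = pi_S1  (ok)
  107/914*1/10 + 78/457*1/5 + 1553/8226*1/5 + 161/914*2/5 + 2857/8226*1/10 = 1553/8226 = pi_S2  (ok)
  107/914*3/5 + 78/457*1/10 + 1553/8226*1/10 + 161/914*1/5 + 2857/8226*1/10 = 161/914 = pi_S3  (ok)
  107/914*1/10 + 78/457*3/10 + 1553/8226*2/5 + 161/914*1/5 + 2857/8226*1/2 = 2857/8226 = pi_S4  (ok)

Answer: 107/914 78/457 1553/8226 161/914 2857/8226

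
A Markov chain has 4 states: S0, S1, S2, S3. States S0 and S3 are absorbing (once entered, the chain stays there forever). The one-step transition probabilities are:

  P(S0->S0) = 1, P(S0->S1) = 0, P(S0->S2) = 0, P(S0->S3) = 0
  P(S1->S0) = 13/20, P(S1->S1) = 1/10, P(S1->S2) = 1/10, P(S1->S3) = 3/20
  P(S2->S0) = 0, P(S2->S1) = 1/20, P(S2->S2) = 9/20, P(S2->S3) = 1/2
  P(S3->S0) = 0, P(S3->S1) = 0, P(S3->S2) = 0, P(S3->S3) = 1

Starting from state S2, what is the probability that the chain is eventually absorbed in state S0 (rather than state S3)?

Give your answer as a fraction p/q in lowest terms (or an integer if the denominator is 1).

Let a_i = P(absorbed in S0 | start in state i).
Boundary conditions: a_S0 = 1, a_S3 = 0.
For each transient state i, a_i = sum_j P(i->j) * a_j:
  a_S1 = 13/20*a_S0 + 1/10*a_S1 + 1/10*a_S2 + 3/20*a_S3
  a_S2 = 0*a_S0 + 1/20*a_S1 + 9/20*a_S2 + 1/2*a_S3

Substituting a_S0 = 1 and a_S3 = 0, rearrange to (I - Q) a = r where r[i] = P(i -> S0):
  [9/10, -1/10] . (a_S1, a_S2) = 13/20
  [-1/20, 11/20] . (a_S1, a_S2) = 0

Solving yields:
  a_S1 = 143/196
  a_S2 = 13/196

Starting state is S2, so the absorption probability is a_S2 = 13/196.

Answer: 13/196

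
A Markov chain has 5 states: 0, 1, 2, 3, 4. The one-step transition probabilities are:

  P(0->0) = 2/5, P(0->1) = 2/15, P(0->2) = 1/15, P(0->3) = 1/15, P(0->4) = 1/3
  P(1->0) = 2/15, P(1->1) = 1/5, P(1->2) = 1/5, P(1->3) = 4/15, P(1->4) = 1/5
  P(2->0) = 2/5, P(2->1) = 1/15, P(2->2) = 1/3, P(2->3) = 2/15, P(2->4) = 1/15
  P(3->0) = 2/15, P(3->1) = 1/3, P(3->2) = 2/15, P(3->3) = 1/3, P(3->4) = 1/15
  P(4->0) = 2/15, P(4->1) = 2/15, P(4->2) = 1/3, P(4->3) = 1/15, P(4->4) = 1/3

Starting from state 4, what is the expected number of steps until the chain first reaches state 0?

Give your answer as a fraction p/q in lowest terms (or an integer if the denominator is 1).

Let h_i = expected steps to first reach 0 from state i.
Boundary: h_0 = 0.
First-step equations for the other states:
  h_1 = 1 + 2/15*h_0 + 1/5*h_1 + 1/5*h_2 + 4/15*h_3 + 1/5*h_4
  h_2 = 1 + 2/5*h_0 + 1/15*h_1 + 1/3*h_2 + 2/15*h_3 + 1/15*h_4
  h_3 = 1 + 2/15*h_0 + 1/3*h_1 + 2/15*h_2 + 1/3*h_3 + 1/15*h_4
  h_4 = 1 + 2/15*h_0 + 2/15*h_1 + 1/3*h_2 + 1/15*h_3 + 1/3*h_4

Substituting h_0 = 0 and rearranging gives the linear system (I - Q) h = 1:
  [4/5, -1/5, -4/15, -1/5] . (h_1, h_2, h_3, h_4) = 1
  [-1/15, 2/3, -2/15, -1/15] . (h_1, h_2, h_3, h_4) = 1
  [-1/3, -2/15, 2/3, -1/15] . (h_1, h_2, h_3, h_4) = 1
  [-2/15, -1/3, -1/15, 2/3] . (h_1, h_2, h_3, h_4) = 1

Solving yields:
  h_1 = 8685/1711
  h_2 = 6045/1711
  h_3 = 8940/1711
  h_4 = 8220/1711

Starting state is 4, so the expected hitting time is h_4 = 8220/1711.

Answer: 8220/1711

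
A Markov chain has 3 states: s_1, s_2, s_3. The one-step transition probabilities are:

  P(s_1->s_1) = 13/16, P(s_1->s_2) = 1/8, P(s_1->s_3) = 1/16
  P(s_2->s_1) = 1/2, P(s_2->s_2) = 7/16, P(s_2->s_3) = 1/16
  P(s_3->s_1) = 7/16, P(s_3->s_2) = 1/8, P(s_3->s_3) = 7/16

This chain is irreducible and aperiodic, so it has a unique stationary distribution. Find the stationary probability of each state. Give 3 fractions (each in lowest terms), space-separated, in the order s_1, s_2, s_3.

The stationary distribution satisfies pi = pi * P, i.e.:
  pi_s_1 = 13/16*pi_s_1 + 1/2*pi_s_2 + 7/16*pi_s_3
  pi_s_2 = 1/8*pi_s_1 + 7/16*pi_s_2 + 1/8*pi_s_3
  pi_s_3 = 1/16*pi_s_1 + 1/16*pi_s_2 + 7/16*pi_s_3
with normalization: pi_s_1 + pi_s_2 + pi_s_3 = 1.

Using the first 2 balance equations plus normalization, the linear system A*pi = b is:
  [-3/16, 1/2, 7/16] . pi = 0
  [1/8, -9/16, 1/8] . pi = 0
  [1, 1, 1] . pi = 1

Solving yields:
  pi_s_1 = 79/110
  pi_s_2 = 2/11
  pi_s_3 = 1/10

Verification (pi * P):
  79/110*13/16 + 2/11*1/2 + 1/10*7/16 = 79/110 = pi_s_1  (ok)
  79/110*1/8 + 2/11*7/16 + 1/10*1/8 = 2/11 = pi_s_2  (ok)
  79/110*1/16 + 2/11*1/16 + 1/10*7/16 = 1/10 = pi_s_3  (ok)

Answer: 79/110 2/11 1/10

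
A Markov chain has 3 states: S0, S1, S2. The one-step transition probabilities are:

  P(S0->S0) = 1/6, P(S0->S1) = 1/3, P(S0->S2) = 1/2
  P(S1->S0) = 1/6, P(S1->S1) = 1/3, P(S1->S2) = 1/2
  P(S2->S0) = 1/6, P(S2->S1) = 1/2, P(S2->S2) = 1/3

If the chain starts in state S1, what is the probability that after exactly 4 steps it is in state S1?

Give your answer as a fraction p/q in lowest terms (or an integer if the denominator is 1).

Computing P^4 by repeated multiplication:
P^1 =
  S0: [1/6, 1/3, 1/2]
  S1: [1/6, 1/3, 1/2]
  S2: [1/6, 1/2, 1/3]
P^2 =
  S0: [1/6, 5/12, 5/12]
  S1: [1/6, 5/12, 5/12]
  S2: [1/6, 7/18, 4/9]
P^3 =
  S0: [1/6, 29/72, 31/72]
  S1: [1/6, 29/72, 31/72]
  S2: [1/6, 11/27, 23/54]
P^4 =
  S0: [1/6, 175/432, 185/432]
  S1: [1/6, 175/432, 185/432]
  S2: [1/6, 131/324, 139/324]

(P^4)[S1 -> S1] = 175/432

Answer: 175/432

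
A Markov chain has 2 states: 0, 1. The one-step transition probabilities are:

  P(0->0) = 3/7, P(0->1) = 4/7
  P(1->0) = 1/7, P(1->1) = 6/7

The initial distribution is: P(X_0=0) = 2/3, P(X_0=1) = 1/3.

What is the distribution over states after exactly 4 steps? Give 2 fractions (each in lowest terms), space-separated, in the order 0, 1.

Answer: 209/1029 820/1029

Derivation:
Propagating the distribution step by step (d_{t+1} = d_t * P):
d_0 = (0=2/3, 1=1/3)
  d_1[0] = 2/3*3/7 + 1/3*1/7 = 1/3
  d_1[1] = 2/3*4/7 + 1/3*6/7 = 2/3
d_1 = (0=1/3, 1=2/3)
  d_2[0] = 1/3*3/7 + 2/3*1/7 = 5/21
  d_2[1] = 1/3*4/7 + 2/3*6/7 = 16/21
d_2 = (0=5/21, 1=16/21)
  d_3[0] = 5/21*3/7 + 16/21*1/7 = 31/147
  d_3[1] = 5/21*4/7 + 16/21*6/7 = 116/147
d_3 = (0=31/147, 1=116/147)
  d_4[0] = 31/147*3/7 + 116/147*1/7 = 209/1029
  d_4[1] = 31/147*4/7 + 116/147*6/7 = 820/1029
d_4 = (0=209/1029, 1=820/1029)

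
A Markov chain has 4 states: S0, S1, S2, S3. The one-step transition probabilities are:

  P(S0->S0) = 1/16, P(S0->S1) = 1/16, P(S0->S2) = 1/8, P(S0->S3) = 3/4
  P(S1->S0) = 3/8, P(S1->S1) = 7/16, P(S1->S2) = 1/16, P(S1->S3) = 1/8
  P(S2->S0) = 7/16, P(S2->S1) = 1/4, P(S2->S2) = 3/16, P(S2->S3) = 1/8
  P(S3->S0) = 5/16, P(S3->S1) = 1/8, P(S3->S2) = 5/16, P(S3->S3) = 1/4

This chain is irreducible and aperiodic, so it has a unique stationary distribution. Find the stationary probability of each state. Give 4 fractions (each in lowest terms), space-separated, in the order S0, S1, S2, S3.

Answer: 585/2101 401/2101 397/2101 718/2101

Derivation:
The stationary distribution satisfies pi = pi * P, i.e.:
  pi_S0 = 1/16*pi_S0 + 3/8*pi_S1 + 7/16*pi_S2 + 5/16*pi_S3
  pi_S1 = 1/16*pi_S0 + 7/16*pi_S1 + 1/4*pi_S2 + 1/8*pi_S3
  pi_S2 = 1/8*pi_S0 + 1/16*pi_S1 + 3/16*pi_S2 + 5/16*pi_S3
  pi_S3 = 3/4*pi_S0 + 1/8*pi_S1 + 1/8*pi_S2 + 1/4*pi_S3
with normalization: pi_S0 + pi_S1 + pi_S2 + pi_S3 = 1.

Using the first 3 balance equations plus normalization, the linear system A*pi = b is:
  [-15/16, 3/8, 7/16, 5/16] . pi = 0
  [1/16, -9/16, 1/4, 1/8] . pi = 0
  [1/8, 1/16, -13/16, 5/16] . pi = 0
  [1, 1, 1, 1] . pi = 1

Solving yields:
  pi_S0 = 585/2101
  pi_S1 = 401/2101
  pi_S2 = 397/2101
  pi_S3 = 718/2101

Verification (pi * P):
  585/2101*1/16 + 401/2101*3/8 + 397/2101*7/16 + 718/2101*5/16 = 585/2101 = pi_S0  (ok)
  585/2101*1/16 + 401/2101*7/16 + 397/2101*1/4 + 718/2101*1/8 = 401/2101 = pi_S1  (ok)
  585/2101*1/8 + 401/2101*1/16 + 397/2101*3/16 + 718/2101*5/16 = 397/2101 = pi_S2  (ok)
  585/2101*3/4 + 401/2101*1/8 + 397/2101*1/8 + 718/2101*1/4 = 718/2101 = pi_S3  (ok)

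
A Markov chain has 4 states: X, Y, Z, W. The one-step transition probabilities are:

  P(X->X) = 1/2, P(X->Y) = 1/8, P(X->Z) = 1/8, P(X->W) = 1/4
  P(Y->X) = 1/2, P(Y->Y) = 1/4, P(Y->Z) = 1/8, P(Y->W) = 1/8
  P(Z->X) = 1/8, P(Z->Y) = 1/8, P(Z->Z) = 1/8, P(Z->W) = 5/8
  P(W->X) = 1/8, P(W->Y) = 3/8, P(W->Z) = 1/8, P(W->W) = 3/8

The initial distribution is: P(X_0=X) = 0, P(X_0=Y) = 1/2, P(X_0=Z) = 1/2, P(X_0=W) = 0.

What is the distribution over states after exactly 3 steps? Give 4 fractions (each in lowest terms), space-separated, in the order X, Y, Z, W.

Answer: 341/1024 241/1024 1/8 157/512

Derivation:
Propagating the distribution step by step (d_{t+1} = d_t * P):
d_0 = (X=0, Y=1/2, Z=1/2, W=0)
  d_1[X] = 0*1/2 + 1/2*1/2 + 1/2*1/8 + 0*1/8 = 5/16
  d_1[Y] = 0*1/8 + 1/2*1/4 + 1/2*1/8 + 0*3/8 = 3/16
  d_1[Z] = 0*1/8 + 1/2*1/8 + 1/2*1/8 + 0*1/8 = 1/8
  d_1[W] = 0*1/4 + 1/2*1/8 + 1/2*5/8 + 0*3/8 = 3/8
d_1 = (X=5/16, Y=3/16, Z=1/8, W=3/8)
  d_2[X] = 5/16*1/2 + 3/16*1/2 + 1/8*1/8 + 3/8*1/8 = 5/16
  d_2[Y] = 5/16*1/8 + 3/16*1/4 + 1/8*1/8 + 3/8*3/8 = 31/128
  d_2[Z] = 5/16*1/8 + 3/16*1/8 + 1/8*1/8 + 3/8*1/8 = 1/8
  d_2[W] = 5/16*1/4 + 3/16*1/8 + 1/8*5/8 + 3/8*3/8 = 41/128
d_2 = (X=5/16, Y=31/128, Z=1/8, W=41/128)
  d_3[X] = 5/16*1/2 + 31/128*1/2 + 1/8*1/8 + 41/128*1/8 = 341/1024
  d_3[Y] = 5/16*1/8 + 31/128*1/4 + 1/8*1/8 + 41/128*3/8 = 241/1024
  d_3[Z] = 5/16*1/8 + 31/128*1/8 + 1/8*1/8 + 41/128*1/8 = 1/8
  d_3[W] = 5/16*1/4 + 31/128*1/8 + 1/8*5/8 + 41/128*3/8 = 157/512
d_3 = (X=341/1024, Y=241/1024, Z=1/8, W=157/512)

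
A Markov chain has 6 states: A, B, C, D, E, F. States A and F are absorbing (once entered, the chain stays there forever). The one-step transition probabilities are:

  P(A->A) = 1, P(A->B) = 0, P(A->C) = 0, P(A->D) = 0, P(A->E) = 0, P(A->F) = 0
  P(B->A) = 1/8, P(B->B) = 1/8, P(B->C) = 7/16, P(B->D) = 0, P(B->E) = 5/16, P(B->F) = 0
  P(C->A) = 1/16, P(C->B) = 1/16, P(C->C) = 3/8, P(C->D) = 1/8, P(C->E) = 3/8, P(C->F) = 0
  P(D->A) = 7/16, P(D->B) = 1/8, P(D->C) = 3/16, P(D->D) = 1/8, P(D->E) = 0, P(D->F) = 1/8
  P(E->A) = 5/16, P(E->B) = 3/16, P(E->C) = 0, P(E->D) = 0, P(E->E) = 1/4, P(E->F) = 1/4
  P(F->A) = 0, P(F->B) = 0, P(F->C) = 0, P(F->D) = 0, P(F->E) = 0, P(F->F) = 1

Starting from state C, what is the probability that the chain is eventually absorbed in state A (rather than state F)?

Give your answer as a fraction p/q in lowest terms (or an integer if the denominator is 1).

Answer: 175/261

Derivation:
Let a_i = P(absorbed in A | start in state i).
Boundary conditions: a_A = 1, a_F = 0.
For each transient state i, a_i = sum_j P(i->j) * a_j:
  a_B = 1/8*a_A + 1/8*a_B + 7/16*a_C + 0*a_D + 5/16*a_E + 0*a_F
  a_C = 1/16*a_A + 1/16*a_B + 3/8*a_C + 1/8*a_D + 3/8*a_E + 0*a_F
  a_D = 7/16*a_A + 1/8*a_B + 3/16*a_C + 1/8*a_D + 0*a_E + 1/8*a_F
  a_E = 5/16*a_A + 3/16*a_B + 0*a_C + 0*a_D + 1/4*a_E + 1/4*a_F

Substituting a_A = 1 and a_F = 0, rearrange to (I - Q) a = r where r[i] = P(i -> A):
  [7/8, -7/16, 0, -5/16] . (a_B, a_C, a_D, a_E) = 1/8
  [-1/16, 5/8, -1/8, -3/8] . (a_B, a_C, a_D, a_E) = 1/16
  [-1/8, -3/16, 7/8, 0] . (a_B, a_C, a_D, a_E) = 7/16
  [-3/16, 0, 0, 3/4] . (a_B, a_C, a_D, a_E) = 5/16

Solving yields:
  a_B = 539/783
  a_C = 175/261
  a_D = 581/783
  a_E = 461/783

Starting state is C, so the absorption probability is a_C = 175/261.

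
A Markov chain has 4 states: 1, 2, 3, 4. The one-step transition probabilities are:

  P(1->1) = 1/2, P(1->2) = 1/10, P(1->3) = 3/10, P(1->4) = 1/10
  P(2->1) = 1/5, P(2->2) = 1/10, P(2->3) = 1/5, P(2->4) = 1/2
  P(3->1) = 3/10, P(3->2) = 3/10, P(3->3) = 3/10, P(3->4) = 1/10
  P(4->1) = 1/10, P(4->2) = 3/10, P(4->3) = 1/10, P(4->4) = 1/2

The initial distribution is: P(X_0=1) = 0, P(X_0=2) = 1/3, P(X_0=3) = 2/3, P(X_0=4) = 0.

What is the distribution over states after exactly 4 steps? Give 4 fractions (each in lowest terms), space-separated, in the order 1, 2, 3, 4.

Propagating the distribution step by step (d_{t+1} = d_t * P):
d_0 = (1=0, 2=1/3, 3=2/3, 4=0)
  d_1[1] = 0*1/2 + 1/3*1/5 + 2/3*3/10 + 0*1/10 = 4/15
  d_1[2] = 0*1/10 + 1/3*1/10 + 2/3*3/10 + 0*3/10 = 7/30
  d_1[3] = 0*3/10 + 1/3*1/5 + 2/3*3/10 + 0*1/10 = 4/15
  d_1[4] = 0*1/10 + 1/3*1/2 + 2/3*1/10 + 0*1/2 = 7/30
d_1 = (1=4/15, 2=7/30, 3=4/15, 4=7/30)
  d_2[1] = 4/15*1/2 + 7/30*1/5 + 4/15*3/10 + 7/30*1/10 = 17/60
  d_2[2] = 4/15*1/10 + 7/30*1/10 + 4/15*3/10 + 7/30*3/10 = 1/5
  d_2[3] = 4/15*3/10 + 7/30*1/5 + 4/15*3/10 + 7/30*1/10 = 23/100
  d_2[4] = 4/15*1/10 + 7/30*1/2 + 4/15*1/10 + 7/30*1/2 = 43/150
d_2 = (1=17/60, 2=1/5, 3=23/100, 4=43/150)
  d_3[1] = 17/60*1/2 + 1/5*1/5 + 23/100*3/10 + 43/150*1/10 = 419/1500
  d_3[2] = 17/60*1/10 + 1/5*1/10 + 23/100*3/10 + 43/150*3/10 = 61/300
  d_3[3] = 17/60*3/10 + 1/5*1/5 + 23/100*3/10 + 43/150*1/10 = 167/750
  d_3[4] = 17/60*1/10 + 1/5*1/2 + 23/100*1/10 + 43/150*1/2 = 221/750
d_3 = (1=419/1500, 2=61/300, 3=167/750, 4=221/750)
  d_4[1] = 419/1500*1/2 + 61/300*1/5 + 167/750*3/10 + 221/750*1/10 = 1383/5000
  d_4[2] = 419/1500*1/10 + 61/300*1/10 + 167/750*3/10 + 221/750*3/10 = 763/3750
  d_4[3] = 419/1500*3/10 + 61/300*1/5 + 167/750*3/10 + 221/750*1/10 = 3311/15000
  d_4[4] = 419/1500*1/10 + 61/300*1/2 + 167/750*1/10 + 221/750*1/2 = 187/625
d_4 = (1=1383/5000, 2=763/3750, 3=3311/15000, 4=187/625)

Answer: 1383/5000 763/3750 3311/15000 187/625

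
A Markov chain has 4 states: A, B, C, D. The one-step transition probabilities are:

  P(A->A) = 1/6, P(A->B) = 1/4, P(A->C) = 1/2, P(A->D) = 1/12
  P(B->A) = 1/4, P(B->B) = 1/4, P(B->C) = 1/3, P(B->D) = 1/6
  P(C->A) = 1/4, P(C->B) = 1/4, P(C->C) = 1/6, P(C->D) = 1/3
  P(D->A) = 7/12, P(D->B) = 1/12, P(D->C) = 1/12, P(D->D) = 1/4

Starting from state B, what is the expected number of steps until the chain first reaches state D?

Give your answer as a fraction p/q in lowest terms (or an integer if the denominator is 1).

Let h_i = expected steps to first reach D from state i.
Boundary: h_D = 0.
First-step equations for the other states:
  h_A = 1 + 1/6*h_A + 1/4*h_B + 1/2*h_C + 1/12*h_D
  h_B = 1 + 1/4*h_A + 1/4*h_B + 1/3*h_C + 1/6*h_D
  h_C = 1 + 1/4*h_A + 1/4*h_B + 1/6*h_C + 1/3*h_D

Substituting h_D = 0 and rearranging gives the linear system (I - Q) h = 1:
  [5/6, -1/4, -1/2] . (h_A, h_B, h_C) = 1
  [-1/4, 3/4, -1/3] . (h_A, h_B, h_C) = 1
  [-1/4, -1/4, 5/6] . (h_A, h_B, h_C) = 1

Solving yields:
  h_A = 384/73
  h_B = 364/73
  h_C = 312/73

Starting state is B, so the expected hitting time is h_B = 364/73.

Answer: 364/73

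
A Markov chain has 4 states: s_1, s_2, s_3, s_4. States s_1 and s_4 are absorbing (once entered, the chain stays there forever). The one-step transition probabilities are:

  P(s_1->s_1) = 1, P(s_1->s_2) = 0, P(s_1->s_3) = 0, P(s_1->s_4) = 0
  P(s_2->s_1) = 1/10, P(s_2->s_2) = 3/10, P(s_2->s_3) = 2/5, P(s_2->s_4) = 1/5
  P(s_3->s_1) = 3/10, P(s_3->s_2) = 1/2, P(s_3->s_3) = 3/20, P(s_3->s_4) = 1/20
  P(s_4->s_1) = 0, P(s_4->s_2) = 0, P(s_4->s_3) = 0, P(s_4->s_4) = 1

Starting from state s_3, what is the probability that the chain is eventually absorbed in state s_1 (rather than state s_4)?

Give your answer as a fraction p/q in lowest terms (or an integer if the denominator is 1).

Answer: 52/79

Derivation:
Let a_i = P(absorbed in s_1 | start in state i).
Boundary conditions: a_s_1 = 1, a_s_4 = 0.
For each transient state i, a_i = sum_j P(i->j) * a_j:
  a_s_2 = 1/10*a_s_1 + 3/10*a_s_2 + 2/5*a_s_3 + 1/5*a_s_4
  a_s_3 = 3/10*a_s_1 + 1/2*a_s_2 + 3/20*a_s_3 + 1/20*a_s_4

Substituting a_s_1 = 1 and a_s_4 = 0, rearrange to (I - Q) a = r where r[i] = P(i -> s_1):
  [7/10, -2/5] . (a_s_2, a_s_3) = 1/10
  [-1/2, 17/20] . (a_s_2, a_s_3) = 3/10

Solving yields:
  a_s_2 = 41/79
  a_s_3 = 52/79

Starting state is s_3, so the absorption probability is a_s_3 = 52/79.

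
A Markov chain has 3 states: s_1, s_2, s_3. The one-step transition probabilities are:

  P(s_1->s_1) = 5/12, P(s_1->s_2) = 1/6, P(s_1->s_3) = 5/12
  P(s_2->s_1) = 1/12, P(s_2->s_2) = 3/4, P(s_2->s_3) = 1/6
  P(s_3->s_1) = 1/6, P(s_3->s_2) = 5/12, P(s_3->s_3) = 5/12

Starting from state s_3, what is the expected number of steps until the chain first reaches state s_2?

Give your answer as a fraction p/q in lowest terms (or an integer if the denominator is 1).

Answer: 36/13

Derivation:
Let h_i = expected steps to first reach s_2 from state i.
Boundary: h_s_2 = 0.
First-step equations for the other states:
  h_s_1 = 1 + 5/12*h_s_1 + 1/6*h_s_2 + 5/12*h_s_3
  h_s_3 = 1 + 1/6*h_s_1 + 5/12*h_s_2 + 5/12*h_s_3

Substituting h_s_2 = 0 and rearranging gives the linear system (I - Q) h = 1:
  [7/12, -5/12] . (h_s_1, h_s_3) = 1
  [-1/6, 7/12] . (h_s_1, h_s_3) = 1

Solving yields:
  h_s_1 = 48/13
  h_s_3 = 36/13

Starting state is s_3, so the expected hitting time is h_s_3 = 36/13.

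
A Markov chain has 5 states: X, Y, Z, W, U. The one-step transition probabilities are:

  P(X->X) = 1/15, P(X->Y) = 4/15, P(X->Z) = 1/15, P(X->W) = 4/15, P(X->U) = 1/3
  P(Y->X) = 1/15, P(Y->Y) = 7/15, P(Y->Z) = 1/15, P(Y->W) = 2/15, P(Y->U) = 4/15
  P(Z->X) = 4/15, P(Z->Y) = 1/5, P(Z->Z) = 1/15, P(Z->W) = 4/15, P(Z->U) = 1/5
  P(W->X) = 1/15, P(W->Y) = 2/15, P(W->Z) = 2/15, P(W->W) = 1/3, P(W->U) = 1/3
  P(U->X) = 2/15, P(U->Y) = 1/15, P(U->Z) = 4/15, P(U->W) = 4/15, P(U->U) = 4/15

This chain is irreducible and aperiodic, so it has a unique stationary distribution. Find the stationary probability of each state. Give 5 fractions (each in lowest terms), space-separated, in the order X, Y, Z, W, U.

Answer: 1125/9913 2067/9913 1389/9913 2537/9913 2795/9913

Derivation:
The stationary distribution satisfies pi = pi * P, i.e.:
  pi_X = 1/15*pi_X + 1/15*pi_Y + 4/15*pi_Z + 1/15*pi_W + 2/15*pi_U
  pi_Y = 4/15*pi_X + 7/15*pi_Y + 1/5*pi_Z + 2/15*pi_W + 1/15*pi_U
  pi_Z = 1/15*pi_X + 1/15*pi_Y + 1/15*pi_Z + 2/15*pi_W + 4/15*pi_U
  pi_W = 4/15*pi_X + 2/15*pi_Y + 4/15*pi_Z + 1/3*pi_W + 4/15*pi_U
  pi_U = 1/3*pi_X + 4/15*pi_Y + 1/5*pi_Z + 1/3*pi_W + 4/15*pi_U
with normalization: pi_X + pi_Y + pi_Z + pi_W + pi_U = 1.

Using the first 4 balance equations plus normalization, the linear system A*pi = b is:
  [-14/15, 1/15, 4/15, 1/15, 2/15] . pi = 0
  [4/15, -8/15, 1/5, 2/15, 1/15] . pi = 0
  [1/15, 1/15, -14/15, 2/15, 4/15] . pi = 0
  [4/15, 2/15, 4/15, -2/3, 4/15] . pi = 0
  [1, 1, 1, 1, 1] . pi = 1

Solving yields:
  pi_X = 1125/9913
  pi_Y = 2067/9913
  pi_Z = 1389/9913
  pi_W = 2537/9913
  pi_U = 2795/9913

Verification (pi * P):
  1125/9913*1/15 + 2067/9913*1/15 + 1389/9913*4/15 + 2537/9913*1/15 + 2795/9913*2/15 = 1125/9913 = pi_X  (ok)
  1125/9913*4/15 + 2067/9913*7/15 + 1389/9913*1/5 + 2537/9913*2/15 + 2795/9913*1/15 = 2067/9913 = pi_Y  (ok)
  1125/9913*1/15 + 2067/9913*1/15 + 1389/9913*1/15 + 2537/9913*2/15 + 2795/9913*4/15 = 1389/9913 = pi_Z  (ok)
  1125/9913*4/15 + 2067/9913*2/15 + 1389/9913*4/15 + 2537/9913*1/3 + 2795/9913*4/15 = 2537/9913 = pi_W  (ok)
  1125/9913*1/3 + 2067/9913*4/15 + 1389/9913*1/5 + 2537/9913*1/3 + 2795/9913*4/15 = 2795/9913 = pi_U  (ok)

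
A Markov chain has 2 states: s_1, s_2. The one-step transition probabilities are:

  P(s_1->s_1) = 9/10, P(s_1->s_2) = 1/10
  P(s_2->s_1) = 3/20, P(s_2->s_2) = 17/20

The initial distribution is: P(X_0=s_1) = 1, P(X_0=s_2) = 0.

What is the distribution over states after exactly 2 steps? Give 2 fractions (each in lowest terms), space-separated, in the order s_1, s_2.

Answer: 33/40 7/40

Derivation:
Propagating the distribution step by step (d_{t+1} = d_t * P):
d_0 = (s_1=1, s_2=0)
  d_1[s_1] = 1*9/10 + 0*3/20 = 9/10
  d_1[s_2] = 1*1/10 + 0*17/20 = 1/10
d_1 = (s_1=9/10, s_2=1/10)
  d_2[s_1] = 9/10*9/10 + 1/10*3/20 = 33/40
  d_2[s_2] = 9/10*1/10 + 1/10*17/20 = 7/40
d_2 = (s_1=33/40, s_2=7/40)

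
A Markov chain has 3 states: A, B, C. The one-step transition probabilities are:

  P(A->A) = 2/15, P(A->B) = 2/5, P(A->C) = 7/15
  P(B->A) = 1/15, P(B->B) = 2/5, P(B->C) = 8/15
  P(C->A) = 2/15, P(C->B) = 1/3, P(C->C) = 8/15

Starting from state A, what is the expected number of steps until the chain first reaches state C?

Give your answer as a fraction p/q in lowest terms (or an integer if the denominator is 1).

Let h_i = expected steps to first reach C from state i.
Boundary: h_C = 0.
First-step equations for the other states:
  h_A = 1 + 2/15*h_A + 2/5*h_B + 7/15*h_C
  h_B = 1 + 1/15*h_A + 2/5*h_B + 8/15*h_C

Substituting h_C = 0 and rearranging gives the linear system (I - Q) h = 1:
  [13/15, -2/5] . (h_A, h_B) = 1
  [-1/15, 3/5] . (h_A, h_B) = 1

Solving yields:
  h_A = 75/37
  h_B = 70/37

Starting state is A, so the expected hitting time is h_A = 75/37.

Answer: 75/37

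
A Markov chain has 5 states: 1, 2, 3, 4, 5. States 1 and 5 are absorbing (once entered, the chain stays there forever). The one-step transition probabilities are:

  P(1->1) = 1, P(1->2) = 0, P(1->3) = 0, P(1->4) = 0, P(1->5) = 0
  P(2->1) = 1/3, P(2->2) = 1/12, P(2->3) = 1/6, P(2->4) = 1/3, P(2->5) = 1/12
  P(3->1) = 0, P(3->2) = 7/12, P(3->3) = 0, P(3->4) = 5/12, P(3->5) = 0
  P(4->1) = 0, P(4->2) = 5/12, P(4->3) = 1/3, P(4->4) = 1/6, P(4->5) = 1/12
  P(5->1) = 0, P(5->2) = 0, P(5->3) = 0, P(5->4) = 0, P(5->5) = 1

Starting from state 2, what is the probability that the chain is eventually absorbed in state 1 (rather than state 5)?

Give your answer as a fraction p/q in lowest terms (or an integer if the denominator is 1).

Answer: 200/279

Derivation:
Let a_i = P(absorbed in 1 | start in state i).
Boundary conditions: a_1 = 1, a_5 = 0.
For each transient state i, a_i = sum_j P(i->j) * a_j:
  a_2 = 1/3*a_1 + 1/12*a_2 + 1/6*a_3 + 1/3*a_4 + 1/12*a_5
  a_3 = 0*a_1 + 7/12*a_2 + 0*a_3 + 5/12*a_4 + 0*a_5
  a_4 = 0*a_1 + 5/12*a_2 + 1/3*a_3 + 1/6*a_4 + 1/12*a_5

Substituting a_1 = 1 and a_5 = 0, rearrange to (I - Q) a = r where r[i] = P(i -> 1):
  [11/12, -1/6, -1/3] . (a_2, a_3, a_4) = 1/3
  [-7/12, 1, -5/12] . (a_2, a_3, a_4) = 0
  [-5/12, -1/3, 5/6] . (a_2, a_3, a_4) = 0

Solving yields:
  a_2 = 200/279
  a_3 = 190/279
  a_4 = 176/279

Starting state is 2, so the absorption probability is a_2 = 200/279.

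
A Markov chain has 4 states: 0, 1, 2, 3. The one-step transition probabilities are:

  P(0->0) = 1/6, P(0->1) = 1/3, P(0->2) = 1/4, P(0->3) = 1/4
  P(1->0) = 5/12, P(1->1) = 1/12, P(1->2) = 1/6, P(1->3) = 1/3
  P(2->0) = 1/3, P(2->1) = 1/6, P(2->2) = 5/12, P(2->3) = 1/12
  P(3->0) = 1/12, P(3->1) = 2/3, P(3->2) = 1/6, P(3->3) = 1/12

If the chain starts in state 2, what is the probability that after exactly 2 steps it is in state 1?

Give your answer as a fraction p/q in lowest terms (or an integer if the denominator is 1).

Answer: 1/4

Derivation:
Computing P^2 by repeated multiplication:
P^1 =
  0: [1/6, 1/3, 1/4, 1/4]
  1: [5/12, 1/12, 1/6, 1/3]
  2: [1/3, 1/6, 5/12, 1/12]
  3: [1/12, 2/3, 1/6, 1/12]
P^2 =
  0: [13/48, 7/24, 35/144, 7/36]
  1: [3/16, 19/48, 35/144, 25/144]
  2: [13/48, 1/4, 43/144, 13/72]
  3: [17/48, 1/6, 31/144, 19/72]

(P^2)[2 -> 1] = 1/4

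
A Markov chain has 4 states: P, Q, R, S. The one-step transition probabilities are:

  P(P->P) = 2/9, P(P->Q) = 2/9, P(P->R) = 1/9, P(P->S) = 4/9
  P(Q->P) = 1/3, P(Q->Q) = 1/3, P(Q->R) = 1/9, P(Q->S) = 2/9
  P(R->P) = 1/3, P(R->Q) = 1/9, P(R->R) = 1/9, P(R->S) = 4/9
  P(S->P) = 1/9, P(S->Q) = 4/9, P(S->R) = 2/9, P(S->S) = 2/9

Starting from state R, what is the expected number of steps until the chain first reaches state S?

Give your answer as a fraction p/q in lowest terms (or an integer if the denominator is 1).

Let h_i = expected steps to first reach S from state i.
Boundary: h_S = 0.
First-step equations for the other states:
  h_P = 1 + 2/9*h_P + 2/9*h_Q + 1/9*h_R + 4/9*h_S
  h_Q = 1 + 1/3*h_P + 1/3*h_Q + 1/9*h_R + 2/9*h_S
  h_R = 1 + 1/3*h_P + 1/9*h_Q + 1/9*h_R + 4/9*h_S

Substituting h_S = 0 and rearranging gives the linear system (I - Q) h = 1:
  [7/9, -2/9, -1/9] . (h_P, h_Q, h_R) = 1
  [-1/3, 2/3, -1/9] . (h_P, h_Q, h_R) = 1
  [-1/3, -1/9, 8/9] . (h_P, h_Q, h_R) = 1

Solving yields:
  h_P = 324/127
  h_Q = 405/127
  h_R = 315/127

Starting state is R, so the expected hitting time is h_R = 315/127.

Answer: 315/127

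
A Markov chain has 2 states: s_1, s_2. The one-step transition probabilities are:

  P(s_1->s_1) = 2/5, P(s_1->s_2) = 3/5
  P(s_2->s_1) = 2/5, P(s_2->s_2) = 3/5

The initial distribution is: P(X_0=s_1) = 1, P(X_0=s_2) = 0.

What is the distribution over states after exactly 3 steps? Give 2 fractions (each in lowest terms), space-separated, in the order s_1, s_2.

Propagating the distribution step by step (d_{t+1} = d_t * P):
d_0 = (s_1=1, s_2=0)
  d_1[s_1] = 1*2/5 + 0*2/5 = 2/5
  d_1[s_2] = 1*3/5 + 0*3/5 = 3/5
d_1 = (s_1=2/5, s_2=3/5)
  d_2[s_1] = 2/5*2/5 + 3/5*2/5 = 2/5
  d_2[s_2] = 2/5*3/5 + 3/5*3/5 = 3/5
d_2 = (s_1=2/5, s_2=3/5)
  d_3[s_1] = 2/5*2/5 + 3/5*2/5 = 2/5
  d_3[s_2] = 2/5*3/5 + 3/5*3/5 = 3/5
d_3 = (s_1=2/5, s_2=3/5)

Answer: 2/5 3/5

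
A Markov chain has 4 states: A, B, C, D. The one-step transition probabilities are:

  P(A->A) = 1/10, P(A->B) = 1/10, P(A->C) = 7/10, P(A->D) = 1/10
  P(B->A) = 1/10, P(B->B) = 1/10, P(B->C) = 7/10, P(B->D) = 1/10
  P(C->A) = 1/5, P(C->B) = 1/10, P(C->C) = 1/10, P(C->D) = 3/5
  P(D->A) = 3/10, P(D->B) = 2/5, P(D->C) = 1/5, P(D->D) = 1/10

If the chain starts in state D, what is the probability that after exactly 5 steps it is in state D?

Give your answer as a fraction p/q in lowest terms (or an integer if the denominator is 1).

Computing P^5 by repeated multiplication:
P^1 =
  A: [1/10, 1/10, 7/10, 1/10]
  B: [1/10, 1/10, 7/10, 1/10]
  C: [1/5, 1/10, 1/10, 3/5]
  D: [3/10, 2/5, 1/5, 1/10]
P^2 =
  A: [19/100, 13/100, 23/100, 9/20]
  B: [19/100, 13/100, 23/100, 9/20]
  C: [23/100, 7/25, 17/50, 3/20]
  D: [7/50, 13/100, 53/100, 1/5]
P^3 =
  A: [213/1000, 47/200, 337/1000, 43/200]
  B: [213/1000, 47/200, 337/1000, 43/200]
  C: [41/250, 29/200, 421/1000, 27/100]
  D: [193/1000, 4/25, 141/500, 73/200]
P^4 =
  A: [1767/10000, 329/2000, 3903/10000, 537/2000]
  B: [1767/10000, 329/2000, 3903/10000, 537/2000]
  C: [1961/10000, 181/1000, 781/2500, 621/2000]
  D: [503/2500, 419/2000, 3483/10000, 241/1000]
P^5 =
  A: [19273/100000, 3611/20000, 33157/100000, 5903/20000]
  B: [19273/100000, 3611/20000, 33157/100000, 5903/20000]
  C: [9667/50000, 3863/20000, 35731/100000, 1281/5000]
  D: [18303/100000, 1723/10000, 9263/25000, 5483/20000]

(P^5)[D -> D] = 5483/20000

Answer: 5483/20000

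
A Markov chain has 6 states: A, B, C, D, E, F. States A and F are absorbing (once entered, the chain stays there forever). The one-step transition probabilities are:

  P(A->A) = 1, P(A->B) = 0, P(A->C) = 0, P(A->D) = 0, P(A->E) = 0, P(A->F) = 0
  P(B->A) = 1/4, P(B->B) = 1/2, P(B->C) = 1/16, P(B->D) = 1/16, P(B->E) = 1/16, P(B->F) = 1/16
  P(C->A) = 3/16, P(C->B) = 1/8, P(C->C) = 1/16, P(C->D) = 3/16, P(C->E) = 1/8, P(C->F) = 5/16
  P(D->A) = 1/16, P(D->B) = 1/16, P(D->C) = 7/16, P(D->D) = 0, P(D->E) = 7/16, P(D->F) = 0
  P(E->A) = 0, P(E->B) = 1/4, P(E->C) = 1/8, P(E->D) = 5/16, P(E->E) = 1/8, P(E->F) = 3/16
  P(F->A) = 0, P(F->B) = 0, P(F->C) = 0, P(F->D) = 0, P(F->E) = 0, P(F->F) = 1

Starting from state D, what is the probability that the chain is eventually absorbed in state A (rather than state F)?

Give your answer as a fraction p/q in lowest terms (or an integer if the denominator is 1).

Let a_i = P(absorbed in A | start in state i).
Boundary conditions: a_A = 1, a_F = 0.
For each transient state i, a_i = sum_j P(i->j) * a_j:
  a_B = 1/4*a_A + 1/2*a_B + 1/16*a_C + 1/16*a_D + 1/16*a_E + 1/16*a_F
  a_C = 3/16*a_A + 1/8*a_B + 1/16*a_C + 3/16*a_D + 1/8*a_E + 5/16*a_F
  a_D = 1/16*a_A + 1/16*a_B + 7/16*a_C + 0*a_D + 7/16*a_E + 0*a_F
  a_E = 0*a_A + 1/4*a_B + 1/8*a_C + 5/16*a_D + 1/8*a_E + 3/16*a_F

Substituting a_A = 1 and a_F = 0, rearrange to (I - Q) a = r where r[i] = P(i -> A):
  [1/2, -1/16, -1/16, -1/16] . (a_B, a_C, a_D, a_E) = 1/4
  [-1/8, 15/16, -3/16, -1/8] . (a_B, a_C, a_D, a_E) = 3/16
  [-1/16, -7/16, 1, -7/16] . (a_B, a_C, a_D, a_E) = 1/16
  [-1/4, -1/8, -5/16, 7/8] . (a_B, a_C, a_D, a_E) = 0

Solving yields:
  a_B = 10903/16281
  a_C = 2407/5427
  a_D = 2636/5427
  a_E = 6971/16281

Starting state is D, so the absorption probability is a_D = 2636/5427.

Answer: 2636/5427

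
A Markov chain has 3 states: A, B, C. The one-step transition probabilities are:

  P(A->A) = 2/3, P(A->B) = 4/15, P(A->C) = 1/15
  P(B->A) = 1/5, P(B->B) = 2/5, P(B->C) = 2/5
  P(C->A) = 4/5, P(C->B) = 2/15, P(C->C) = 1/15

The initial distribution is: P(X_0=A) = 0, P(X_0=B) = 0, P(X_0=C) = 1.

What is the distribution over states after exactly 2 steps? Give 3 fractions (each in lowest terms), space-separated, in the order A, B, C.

Propagating the distribution step by step (d_{t+1} = d_t * P):
d_0 = (A=0, B=0, C=1)
  d_1[A] = 0*2/3 + 0*1/5 + 1*4/5 = 4/5
  d_1[B] = 0*4/15 + 0*2/5 + 1*2/15 = 2/15
  d_1[C] = 0*1/15 + 0*2/5 + 1*1/15 = 1/15
d_1 = (A=4/5, B=2/15, C=1/15)
  d_2[A] = 4/5*2/3 + 2/15*1/5 + 1/15*4/5 = 46/75
  d_2[B] = 4/5*4/15 + 2/15*2/5 + 1/15*2/15 = 62/225
  d_2[C] = 4/5*1/15 + 2/15*2/5 + 1/15*1/15 = 1/9
d_2 = (A=46/75, B=62/225, C=1/9)

Answer: 46/75 62/225 1/9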